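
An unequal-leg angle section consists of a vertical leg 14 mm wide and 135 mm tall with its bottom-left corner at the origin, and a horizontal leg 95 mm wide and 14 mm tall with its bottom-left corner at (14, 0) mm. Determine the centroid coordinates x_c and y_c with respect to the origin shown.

vertical leg: A = 14 × 135 = 1890.00, centroid at (7.00, 67.50).
horizontal leg: A = 95 × 14 = 1330.00, centroid at (61.50, 7.00).
ΣA = 3220.00 mm²
ΣAx_c = (1890.00)(7.00) + (1330.00)(61.50) = 95025.00 mm³
ΣAy_c = (1890.00)(67.50) + (1330.00)(7.00) = 136885.00 mm³
x_c = 95025.00 / 3220.00 = 29.51 mm
y_c = 136885.00 / 3220.00 = 42.51 mm

x_c = 29.51 mm, y_c = 42.51 mm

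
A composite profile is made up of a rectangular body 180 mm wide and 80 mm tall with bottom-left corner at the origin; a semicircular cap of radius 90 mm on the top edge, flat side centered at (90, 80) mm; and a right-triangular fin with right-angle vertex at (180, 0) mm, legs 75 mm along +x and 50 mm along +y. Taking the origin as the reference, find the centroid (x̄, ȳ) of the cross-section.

Part | A | x̄ᵢ | ȳᵢ | A·x̄ᵢ | A·ȳᵢ
rectangular body | 14400.00 | 90.00 | 40.00 | 1296000.00 | 576000.00
semicircular top | 12723.45 | 90.00 | 118.20 | 1145110.52 | 1503876.02
triangular fin | 1875.00 | 205.00 | 16.67 | 384375.00 | 31250.00
Σ | 28998.45 |  |  | 2825485.52 | 2111126.02
x̄ = 2825485.52 / 28998.45 = 97.44 mm
ȳ = 2111126.02 / 28998.45 = 72.80 mm

x̄ = 97.44 mm, ȳ = 72.80 mm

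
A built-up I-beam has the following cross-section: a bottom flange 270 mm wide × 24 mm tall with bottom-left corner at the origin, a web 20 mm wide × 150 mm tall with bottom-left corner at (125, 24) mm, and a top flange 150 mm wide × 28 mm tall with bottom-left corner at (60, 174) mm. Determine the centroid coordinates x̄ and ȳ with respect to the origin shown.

bottom flange: A = 270 × 24 = 6480.00, centroid at (135.00, 12.00).
web: A = 20 × 150 = 3000.00, centroid at (135.00, 99.00).
top flange: A = 150 × 28 = 4200.00, centroid at (135.00, 188.00).
ΣA = 13680.00 mm²
ΣAx̄ = (6480.00)(135.00) + (3000.00)(135.00) + (4200.00)(135.00) = 1846800.00 mm³
ΣAȳ = (6480.00)(12.00) + (3000.00)(99.00) + (4200.00)(188.00) = 1164360.00 mm³
x̄ = 1846800.00 / 13680.00 = 135.00 mm
ȳ = 1164360.00 / 13680.00 = 85.11 mm

x̄ = 135.00 mm, ȳ = 85.11 mm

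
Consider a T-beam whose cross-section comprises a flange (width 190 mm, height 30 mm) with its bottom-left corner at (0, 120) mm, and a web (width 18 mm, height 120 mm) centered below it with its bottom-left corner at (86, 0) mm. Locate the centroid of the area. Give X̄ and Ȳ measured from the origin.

X̄ = 95.00 mm, Ȳ = 114.39 mm

Part | A | x̄ᵢ | ȳᵢ | A·x̄ᵢ | A·ȳᵢ
web | 2160.00 | 95.00 | 60.00 | 205200.00 | 129600.00
flange | 5700.00 | 95.00 | 135.00 | 541500.00 | 769500.00
Σ | 7860.00 |  |  | 746700.00 | 899100.00
X̄ = 746700.00 / 7860.00 = 95.00 mm
Ȳ = 899100.00 / 7860.00 = 114.39 mm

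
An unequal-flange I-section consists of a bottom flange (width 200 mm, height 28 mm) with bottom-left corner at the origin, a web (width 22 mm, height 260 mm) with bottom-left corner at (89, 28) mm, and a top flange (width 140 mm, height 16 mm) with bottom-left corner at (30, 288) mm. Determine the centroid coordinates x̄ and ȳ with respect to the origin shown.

x̄ = 100.00 mm, ȳ = 121.33 mm

bottom flange: A = 200 × 28 = 5600.00, centroid at (100.00, 14.00).
web: A = 22 × 260 = 5720.00, centroid at (100.00, 158.00).
top flange: A = 140 × 16 = 2240.00, centroid at (100.00, 296.00).
ΣA = 13560.00 mm²
ΣAx̄ = (5600.00)(100.00) + (5720.00)(100.00) + (2240.00)(100.00) = 1356000.00 mm³
ΣAȳ = (5600.00)(14.00) + (5720.00)(158.00) + (2240.00)(296.00) = 1645200.00 mm³
x̄ = 1356000.00 / 13560.00 = 100.00 mm
ȳ = 1645200.00 / 13560.00 = 121.33 mm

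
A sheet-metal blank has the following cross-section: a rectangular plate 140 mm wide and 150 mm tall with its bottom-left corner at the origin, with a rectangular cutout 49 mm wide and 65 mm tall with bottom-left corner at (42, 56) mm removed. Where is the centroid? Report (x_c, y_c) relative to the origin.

x_c = 70.63 mm, y_c = 72.59 mm

plate: A = 140 × 150 = 21000.00, centroid at (70.00, 75.00).
hole: A = −(49 × 65) = -3185.00, centroid at (66.50, 88.50).
ΣA = 17815.00 mm², ΣAx_c = 1258197.50 mm³, ΣAy_c = 1293127.50 mm³.
x_c = 1258197.50/17815.00 = 70.63 mm; y_c = 1293127.50/17815.00 = 72.59 mm.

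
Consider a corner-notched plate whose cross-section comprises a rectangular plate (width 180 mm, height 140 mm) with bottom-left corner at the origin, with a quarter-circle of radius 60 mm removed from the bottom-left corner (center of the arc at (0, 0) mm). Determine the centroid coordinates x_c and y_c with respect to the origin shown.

Part | A | x̄ᵢ | ȳᵢ | A·x̄ᵢ | A·ȳᵢ
plate | 25200.00 | 90.00 | 70.00 | 2268000.00 | 1764000.00
removed quarter-circle | -2827.43 | 25.46 | 25.46 | -72000.00 | -72000.00
Σ | 22372.57 |  |  | 2196000.00 | 1692000.00
x_c = 2196000.00 / 22372.57 = 98.16 mm
y_c = 1692000.00 / 22372.57 = 75.63 mm

x_c = 98.16 mm, y_c = 75.63 mm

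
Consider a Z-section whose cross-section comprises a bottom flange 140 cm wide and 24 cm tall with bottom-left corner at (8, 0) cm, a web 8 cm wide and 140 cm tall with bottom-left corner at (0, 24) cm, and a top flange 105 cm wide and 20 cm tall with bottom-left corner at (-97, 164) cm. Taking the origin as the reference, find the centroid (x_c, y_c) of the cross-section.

x_c = 26.31 cm, y_c = 77.66 cm

bottom flange: A = 140 × 24 = 3360.00, centroid at (78.00, 12.00).
web: A = 8 × 140 = 1120.00, centroid at (4.00, 94.00).
top flange: A = 105 × 20 = 2100.00, centroid at (-44.50, 174.00).
ΣA = 6580.00 cm², ΣAx_c = 173110.00 cm³, ΣAy_c = 511000.00 cm³.
x_c = 173110.00/6580.00 = 26.31 cm; y_c = 511000.00/6580.00 = 77.66 cm.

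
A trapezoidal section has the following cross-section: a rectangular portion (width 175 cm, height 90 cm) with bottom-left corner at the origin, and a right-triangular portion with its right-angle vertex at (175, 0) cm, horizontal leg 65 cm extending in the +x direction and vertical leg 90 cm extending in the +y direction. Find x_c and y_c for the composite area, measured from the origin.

x_c = 104.60 cm, y_c = 42.65 cm

rectangular portion: A = 175 × 90 = 15750.00, centroid at (87.50, 45.00).
triangular portion: A = ½·65·90 = 2925.00, centroid at (196.67, 30.00).
ΣA = 18675.00 cm², ΣAx_c = 1953375.00 cm³, ΣAy_c = 796500.00 cm³.
x_c = 1953375.00/18675.00 = 104.60 cm; y_c = 796500.00/18675.00 = 42.65 cm.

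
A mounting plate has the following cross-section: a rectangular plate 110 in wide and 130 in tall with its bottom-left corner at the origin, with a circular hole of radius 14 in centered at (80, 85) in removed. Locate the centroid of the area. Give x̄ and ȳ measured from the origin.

x̄ = 53.88 in, ȳ = 64.10 in

plate: A = 110 × 130 = 14300.00, centroid at (55.00, 65.00).
hole: A = −π·14² = -615.75, centroid at (80.00, 85.00).
ΣA = 13684.25 in², ΣAx̄ = 737239.83 in³, ΣAȳ = 877161.07 in³.
x̄ = 737239.83/13684.25 = 53.88 in; ȳ = 877161.07/13684.25 = 64.10 in.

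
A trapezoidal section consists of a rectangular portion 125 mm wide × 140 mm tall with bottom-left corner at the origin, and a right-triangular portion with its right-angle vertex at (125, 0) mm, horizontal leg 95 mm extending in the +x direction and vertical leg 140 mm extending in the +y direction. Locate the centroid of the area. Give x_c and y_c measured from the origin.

rectangular portion: A = 125 × 140 = 17500.00, centroid at (62.50, 70.00).
triangular portion: A = ½·95·140 = 6650.00, centroid at (156.67, 46.67).
ΣA = 24150.00 mm², ΣAx_c = 2135583.33 mm³, ΣAy_c = 1535333.33 mm³.
x_c = 2135583.33/24150.00 = 88.43 mm; y_c = 1535333.33/24150.00 = 63.57 mm.

x_c = 88.43 mm, y_c = 63.57 mm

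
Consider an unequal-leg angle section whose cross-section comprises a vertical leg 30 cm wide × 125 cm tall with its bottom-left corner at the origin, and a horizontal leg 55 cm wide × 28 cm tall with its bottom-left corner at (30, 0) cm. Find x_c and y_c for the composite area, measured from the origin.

Part | A | x̄ᵢ | ȳᵢ | A·x̄ᵢ | A·ȳᵢ
vertical leg | 3750.00 | 15.00 | 62.50 | 56250.00 | 234375.00
horizontal leg | 1540.00 | 57.50 | 14.00 | 88550.00 | 21560.00
Σ | 5290.00 |  |  | 144800.00 | 255935.00
x_c = 144800.00 / 5290.00 = 27.37 cm
y_c = 255935.00 / 5290.00 = 48.38 cm

x_c = 27.37 cm, y_c = 48.38 cm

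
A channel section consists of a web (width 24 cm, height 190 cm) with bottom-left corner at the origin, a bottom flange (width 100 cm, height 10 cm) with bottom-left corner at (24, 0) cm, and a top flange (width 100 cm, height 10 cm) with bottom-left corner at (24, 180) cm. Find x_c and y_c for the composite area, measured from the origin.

Part | A | x̄ᵢ | ȳᵢ | A·x̄ᵢ | A·ȳᵢ
web | 4560.00 | 12.00 | 95.00 | 54720.00 | 433200.00
bottom flange | 1000.00 | 74.00 | 5.00 | 74000.00 | 5000.00
top flange | 1000.00 | 74.00 | 185.00 | 74000.00 | 185000.00
Σ | 6560.00 |  |  | 202720.00 | 623200.00
x_c = 202720.00 / 6560.00 = 30.90 cm
y_c = 623200.00 / 6560.00 = 95.00 cm

x_c = 30.90 cm, y_c = 95.00 cm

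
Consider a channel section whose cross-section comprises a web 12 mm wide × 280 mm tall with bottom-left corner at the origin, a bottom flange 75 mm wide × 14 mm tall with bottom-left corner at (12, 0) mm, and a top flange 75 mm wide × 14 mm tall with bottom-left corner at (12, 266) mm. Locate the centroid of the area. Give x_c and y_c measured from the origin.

web: A = 12 × 280 = 3360.00, centroid at (6.00, 140.00).
bottom flange: A = 75 × 14 = 1050.00, centroid at (49.50, 7.00).
top flange: A = 75 × 14 = 1050.00, centroid at (49.50, 273.00).
ΣA = 5460.00 mm²
ΣAx_c = (3360.00)(6.00) + (1050.00)(49.50) + (1050.00)(49.50) = 124110.00 mm³
ΣAy_c = (3360.00)(140.00) + (1050.00)(7.00) + (1050.00)(273.00) = 764400.00 mm³
x_c = 124110.00 / 5460.00 = 22.73 mm
y_c = 764400.00 / 5460.00 = 140.00 mm

x_c = 22.73 mm, y_c = 140.00 mm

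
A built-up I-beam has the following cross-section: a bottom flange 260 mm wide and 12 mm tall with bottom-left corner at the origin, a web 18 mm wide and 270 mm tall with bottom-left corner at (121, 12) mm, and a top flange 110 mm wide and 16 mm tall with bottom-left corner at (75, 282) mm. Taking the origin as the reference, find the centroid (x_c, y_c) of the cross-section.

x_c = 130.00 mm, y_c = 127.67 mm

bottom flange: A = 260 × 12 = 3120.00, centroid at (130.00, 6.00).
web: A = 18 × 270 = 4860.00, centroid at (130.00, 147.00).
top flange: A = 110 × 16 = 1760.00, centroid at (130.00, 290.00).
ΣA = 9740.00 mm²
ΣAx_c = (3120.00)(130.00) + (4860.00)(130.00) + (1760.00)(130.00) = 1266200.00 mm³
ΣAy_c = (3120.00)(6.00) + (4860.00)(147.00) + (1760.00)(290.00) = 1243540.00 mm³
x_c = 1266200.00 / 9740.00 = 130.00 mm
y_c = 1243540.00 / 9740.00 = 127.67 mm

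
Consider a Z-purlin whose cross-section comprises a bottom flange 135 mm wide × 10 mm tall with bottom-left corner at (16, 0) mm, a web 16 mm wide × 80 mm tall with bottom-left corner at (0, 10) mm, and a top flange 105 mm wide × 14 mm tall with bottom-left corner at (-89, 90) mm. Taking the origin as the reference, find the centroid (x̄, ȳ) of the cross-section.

x̄ = 16.90 mm, ȳ = 52.03 mm

bottom flange: A = 135 × 10 = 1350.00, centroid at (83.50, 5.00).
web: A = 16 × 80 = 1280.00, centroid at (8.00, 50.00).
top flange: A = 105 × 14 = 1470.00, centroid at (-36.50, 97.00).
ΣA = 4100.00 mm²
ΣAx̄ = (1350.00)(83.50) + (1280.00)(8.00) + (1470.00)(-36.50) = 69310.00 mm³
ΣAȳ = (1350.00)(5.00) + (1280.00)(50.00) + (1470.00)(97.00) = 213340.00 mm³
x̄ = 69310.00 / 4100.00 = 16.90 mm
ȳ = 213340.00 / 4100.00 = 52.03 mm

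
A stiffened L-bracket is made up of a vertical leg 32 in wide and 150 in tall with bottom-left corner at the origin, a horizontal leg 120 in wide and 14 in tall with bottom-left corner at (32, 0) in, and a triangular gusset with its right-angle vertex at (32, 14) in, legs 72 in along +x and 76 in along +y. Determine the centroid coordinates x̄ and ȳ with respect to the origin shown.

x̄ = 41.73 in, ȳ = 52.02 in

vertical leg: A = 32 × 150 = 4800.00, centroid at (16.00, 75.00).
horizontal leg: A = 120 × 14 = 1680.00, centroid at (92.00, 7.00).
gusset: A = ½·72·76 = 2736.00, centroid at (56.00, 39.33).
ΣA = 9216.00 in², ΣAx̄ = 384576.00 in³, ΣAȳ = 479376.00 in³.
x̄ = 384576.00/9216.00 = 41.73 in; ȳ = 479376.00/9216.00 = 52.02 in.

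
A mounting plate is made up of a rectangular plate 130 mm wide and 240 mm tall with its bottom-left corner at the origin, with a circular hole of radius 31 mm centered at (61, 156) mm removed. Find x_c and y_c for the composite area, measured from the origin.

x_c = 65.43 mm, y_c = 116.14 mm

plate: A = 130 × 240 = 31200.00, centroid at (65.00, 120.00).
hole: A = −π·31² = -3019.07, centroid at (61.00, 156.00).
ΣA = 28180.93 mm², ΣAx_c = 1843836.70 mm³, ΣAy_c = 3273025.00 mm³.
x_c = 1843836.70/28180.93 = 65.43 mm; y_c = 3273025.00/28180.93 = 116.14 mm.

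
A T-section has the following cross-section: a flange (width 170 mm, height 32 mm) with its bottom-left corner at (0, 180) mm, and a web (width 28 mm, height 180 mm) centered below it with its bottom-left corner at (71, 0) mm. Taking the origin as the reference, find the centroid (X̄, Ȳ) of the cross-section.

web: A = 28 × 180 = 5040.00, centroid at (85.00, 90.00).
flange: A = 170 × 32 = 5440.00, centroid at (85.00, 196.00).
ΣA = 10480.00 mm², ΣAX̄ = 890800.00 mm³, ΣAȲ = 1519840.00 mm³.
X̄ = 890800.00/10480.00 = 85.00 mm; Ȳ = 1519840.00/10480.00 = 145.02 mm.

X̄ = 85.00 mm, Ȳ = 145.02 mm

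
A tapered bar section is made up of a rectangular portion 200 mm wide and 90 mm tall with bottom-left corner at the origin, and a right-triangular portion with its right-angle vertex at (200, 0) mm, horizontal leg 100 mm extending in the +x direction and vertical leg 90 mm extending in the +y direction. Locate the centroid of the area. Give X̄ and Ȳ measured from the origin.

Part | A | x̄ᵢ | ȳᵢ | A·x̄ᵢ | A·ȳᵢ
rectangular portion | 18000.00 | 100.00 | 45.00 | 1800000.00 | 810000.00
triangular portion | 4500.00 | 233.33 | 30.00 | 1050000.00 | 135000.00
Σ | 22500.00 |  |  | 2850000.00 | 945000.00
X̄ = 2850000.00 / 22500.00 = 126.67 mm
Ȳ = 945000.00 / 22500.00 = 42.00 mm

X̄ = 126.67 mm, Ȳ = 42.00 mm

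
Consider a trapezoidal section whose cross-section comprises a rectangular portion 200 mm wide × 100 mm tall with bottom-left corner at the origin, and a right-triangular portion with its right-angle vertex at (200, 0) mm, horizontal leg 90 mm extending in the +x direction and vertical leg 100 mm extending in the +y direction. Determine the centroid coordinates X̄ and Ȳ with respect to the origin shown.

X̄ = 123.88 mm, Ȳ = 46.94 mm

Part | A | x̄ᵢ | ȳᵢ | A·x̄ᵢ | A·ȳᵢ
rectangular portion | 20000.00 | 100.00 | 50.00 | 2000000.00 | 1000000.00
triangular portion | 4500.00 | 230.00 | 33.33 | 1035000.00 | 150000.00
Σ | 24500.00 |  |  | 3035000.00 | 1150000.00
X̄ = 3035000.00 / 24500.00 = 123.88 mm
Ȳ = 1150000.00 / 24500.00 = 46.94 mm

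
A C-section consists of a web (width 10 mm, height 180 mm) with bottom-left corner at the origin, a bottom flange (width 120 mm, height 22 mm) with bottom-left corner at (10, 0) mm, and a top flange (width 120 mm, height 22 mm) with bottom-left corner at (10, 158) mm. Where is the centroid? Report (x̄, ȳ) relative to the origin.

x̄ = 53.47 mm, ȳ = 90.00 mm

Part | A | x̄ᵢ | ȳᵢ | A·x̄ᵢ | A·ȳᵢ
web | 1800.00 | 5.00 | 90.00 | 9000.00 | 162000.00
bottom flange | 2640.00 | 70.00 | 11.00 | 184800.00 | 29040.00
top flange | 2640.00 | 70.00 | 169.00 | 184800.00 | 446160.00
Σ | 7080.00 |  |  | 378600.00 | 637200.00
x̄ = 378600.00 / 7080.00 = 53.47 mm
ȳ = 637200.00 / 7080.00 = 90.00 mm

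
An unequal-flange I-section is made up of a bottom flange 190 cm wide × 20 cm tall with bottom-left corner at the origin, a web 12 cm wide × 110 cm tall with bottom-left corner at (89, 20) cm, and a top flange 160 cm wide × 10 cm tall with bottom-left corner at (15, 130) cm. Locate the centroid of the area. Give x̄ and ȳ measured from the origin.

bottom flange: A = 190 × 20 = 3800.00, centroid at (95.00, 10.00).
web: A = 12 × 110 = 1320.00, centroid at (95.00, 75.00).
top flange: A = 160 × 10 = 1600.00, centroid at (95.00, 135.00).
ΣA = 6720.00 cm², ΣAx̄ = 638400.00 cm³, ΣAȳ = 353000.00 cm³.
x̄ = 638400.00/6720.00 = 95.00 cm; ȳ = 353000.00/6720.00 = 52.53 cm.

x̄ = 95.00 cm, ȳ = 52.53 cm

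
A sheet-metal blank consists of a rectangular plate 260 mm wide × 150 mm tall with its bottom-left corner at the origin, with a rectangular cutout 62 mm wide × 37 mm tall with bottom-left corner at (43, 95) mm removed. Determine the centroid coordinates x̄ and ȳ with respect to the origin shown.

x̄ = 133.50 mm, ȳ = 72.59 mm

Part | A | x̄ᵢ | ȳᵢ | A·x̄ᵢ | A·ȳᵢ
plate | 39000.00 | 130.00 | 75.00 | 5070000.00 | 2925000.00
hole | -2294.00 | 74.00 | 113.50 | -169756.00 | -260369.00
Σ | 36706.00 |  |  | 4900244.00 | 2664631.00
x̄ = 4900244.00 / 36706.00 = 133.50 mm
ȳ = 2664631.00 / 36706.00 = 72.59 mm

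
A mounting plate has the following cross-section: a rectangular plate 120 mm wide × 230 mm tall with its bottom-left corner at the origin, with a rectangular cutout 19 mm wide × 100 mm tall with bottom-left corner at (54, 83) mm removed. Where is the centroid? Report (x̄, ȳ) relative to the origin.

x̄ = 59.74 mm, ȳ = 113.67 mm

Part | A | x̄ᵢ | ȳᵢ | A·x̄ᵢ | A·ȳᵢ
plate | 27600.00 | 60.00 | 115.00 | 1656000.00 | 3174000.00
hole | -1900.00 | 63.50 | 133.00 | -120650.00 | -252700.00
Σ | 25700.00 |  |  | 1535350.00 | 2921300.00
x̄ = 1535350.00 / 25700.00 = 59.74 mm
ȳ = 2921300.00 / 25700.00 = 113.67 mm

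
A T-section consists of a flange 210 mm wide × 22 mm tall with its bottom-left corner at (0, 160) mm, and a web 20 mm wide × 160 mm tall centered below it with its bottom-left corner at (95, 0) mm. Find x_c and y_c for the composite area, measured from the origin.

x_c = 105.00 mm, y_c = 133.76 mm

Part | A | x̄ᵢ | ȳᵢ | A·x̄ᵢ | A·ȳᵢ
web | 3200.00 | 105.00 | 80.00 | 336000.00 | 256000.00
flange | 4620.00 | 105.00 | 171.00 | 485100.00 | 790020.00
Σ | 7820.00 |  |  | 821100.00 | 1046020.00
x_c = 821100.00 / 7820.00 = 105.00 mm
y_c = 1046020.00 / 7820.00 = 133.76 mm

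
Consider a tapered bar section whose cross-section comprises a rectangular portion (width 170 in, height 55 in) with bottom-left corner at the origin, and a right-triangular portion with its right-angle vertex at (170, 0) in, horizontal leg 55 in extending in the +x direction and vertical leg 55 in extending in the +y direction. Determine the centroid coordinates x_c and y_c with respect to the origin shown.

rectangular portion: A = 170 × 55 = 9350.00, centroid at (85.00, 27.50).
triangular portion: A = ½·55·55 = 1512.50, centroid at (188.33, 18.33).
ΣA = 10862.50 in²
ΣAx_c = (9350.00)(85.00) + (1512.50)(188.33) = 1079604.17 in³
ΣAy_c = (9350.00)(27.50) + (1512.50)(18.33) = 284854.17 in³
x_c = 1079604.17 / 10862.50 = 99.39 in
y_c = 284854.17 / 10862.50 = 26.22 in

x_c = 99.39 in, y_c = 26.22 in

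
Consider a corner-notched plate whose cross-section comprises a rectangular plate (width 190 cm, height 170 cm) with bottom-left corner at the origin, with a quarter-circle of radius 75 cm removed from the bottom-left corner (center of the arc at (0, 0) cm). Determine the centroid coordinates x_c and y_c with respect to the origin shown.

Part | A | x̄ᵢ | ȳᵢ | A·x̄ᵢ | A·ȳᵢ
plate | 32300.00 | 95.00 | 85.00 | 3068500.00 | 2745500.00
removed quarter-circle | -4417.86 | 31.83 | 31.83 | -140625.00 | -140625.00
Σ | 27882.14 |  |  | 2927875.00 | 2604875.00
x_c = 2927875.00 / 27882.14 = 105.01 cm
y_c = 2604875.00 / 27882.14 = 93.42 cm

x_c = 105.01 cm, y_c = 93.42 cm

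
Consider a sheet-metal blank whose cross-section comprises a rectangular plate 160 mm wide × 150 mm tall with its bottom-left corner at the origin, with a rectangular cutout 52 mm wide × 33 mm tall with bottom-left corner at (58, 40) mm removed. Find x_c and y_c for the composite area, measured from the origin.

plate: A = 160 × 150 = 24000.00, centroid at (80.00, 75.00).
hole: A = −(52 × 33) = -1716.00, centroid at (84.00, 56.50).
ΣA = 22284.00 mm²
ΣAx_c = (24000.00)(80.00) + (-1716.00)(84.00) = 1775856.00 mm³
ΣAy_c = (24000.00)(75.00) + (-1716.00)(56.50) = 1703046.00 mm³
x_c = 1775856.00 / 22284.00 = 79.69 mm
y_c = 1703046.00 / 22284.00 = 76.42 mm

x_c = 79.69 mm, y_c = 76.42 mm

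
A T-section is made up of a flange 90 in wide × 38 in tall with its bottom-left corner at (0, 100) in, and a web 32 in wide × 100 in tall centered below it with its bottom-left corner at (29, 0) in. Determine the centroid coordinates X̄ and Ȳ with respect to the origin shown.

X̄ = 45.00 in, Ȳ = 85.65 in

Part | A | x̄ᵢ | ȳᵢ | A·x̄ᵢ | A·ȳᵢ
web | 3200.00 | 45.00 | 50.00 | 144000.00 | 160000.00
flange | 3420.00 | 45.00 | 119.00 | 153900.00 | 406980.00
Σ | 6620.00 |  |  | 297900.00 | 566980.00
X̄ = 297900.00 / 6620.00 = 45.00 in
Ȳ = 566980.00 / 6620.00 = 85.65 in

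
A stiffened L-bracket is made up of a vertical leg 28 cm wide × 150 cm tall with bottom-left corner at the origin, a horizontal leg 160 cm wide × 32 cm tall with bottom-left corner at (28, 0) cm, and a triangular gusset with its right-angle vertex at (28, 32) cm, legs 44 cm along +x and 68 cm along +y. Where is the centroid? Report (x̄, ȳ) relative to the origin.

Part | A | x̄ᵢ | ȳᵢ | A·x̄ᵢ | A·ȳᵢ
vertical leg | 4200.00 | 14.00 | 75.00 | 58800.00 | 315000.00
horizontal leg | 5120.00 | 108.00 | 16.00 | 552960.00 | 81920.00
gusset | 1496.00 | 42.67 | 54.67 | 63829.33 | 81781.33
Σ | 10816.00 |  |  | 675589.33 | 478701.33
x̄ = 675589.33 / 10816.00 = 62.46 cm
ȳ = 478701.33 / 10816.00 = 44.26 cm

x̄ = 62.46 cm, ȳ = 44.26 cm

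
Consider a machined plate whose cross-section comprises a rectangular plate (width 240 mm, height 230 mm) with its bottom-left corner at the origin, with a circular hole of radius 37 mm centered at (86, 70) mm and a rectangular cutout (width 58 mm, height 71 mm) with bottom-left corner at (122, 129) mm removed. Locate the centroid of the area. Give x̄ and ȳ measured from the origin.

x̄ = 120.40 mm, ȳ = 114.78 mm

Part | A | x̄ᵢ | ȳᵢ | A·x̄ᵢ | A·ȳᵢ
plate | 55200.00 | 120.00 | 115.00 | 6624000.00 | 6348000.00
hole 1 | -4300.84 | 86.00 | 70.00 | -369872.27 | -301058.82
hole 2 | -4118.00 | 151.00 | 164.50 | -621818.00 | -677411.00
Σ | 46781.16 |  |  | 5632309.73 | 5369530.18
x̄ = 5632309.73 / 46781.16 = 120.40 mm
ȳ = 5369530.18 / 46781.16 = 114.78 mm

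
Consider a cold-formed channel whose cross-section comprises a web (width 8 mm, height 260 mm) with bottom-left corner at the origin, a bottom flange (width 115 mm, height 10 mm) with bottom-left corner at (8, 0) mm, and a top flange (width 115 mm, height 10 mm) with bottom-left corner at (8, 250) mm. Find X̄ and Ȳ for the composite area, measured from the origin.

X̄ = 36.29 mm, Ȳ = 130.00 mm

web: A = 8 × 260 = 2080.00, centroid at (4.00, 130.00).
bottom flange: A = 115 × 10 = 1150.00, centroid at (65.50, 5.00).
top flange: A = 115 × 10 = 1150.00, centroid at (65.50, 255.00).
ΣA = 4380.00 mm²
ΣAX̄ = (2080.00)(4.00) + (1150.00)(65.50) + (1150.00)(65.50) = 158970.00 mm³
ΣAȲ = (2080.00)(130.00) + (1150.00)(5.00) + (1150.00)(255.00) = 569400.00 mm³
X̄ = 158970.00 / 4380.00 = 36.29 mm
Ȳ = 569400.00 / 4380.00 = 130.00 mm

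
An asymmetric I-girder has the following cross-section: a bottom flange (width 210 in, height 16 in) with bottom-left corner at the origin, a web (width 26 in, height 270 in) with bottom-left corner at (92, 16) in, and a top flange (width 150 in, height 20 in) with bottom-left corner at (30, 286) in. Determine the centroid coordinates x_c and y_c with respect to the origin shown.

bottom flange: A = 210 × 16 = 3360.00, centroid at (105.00, 8.00).
web: A = 26 × 270 = 7020.00, centroid at (105.00, 151.00).
top flange: A = 150 × 20 = 3000.00, centroid at (105.00, 296.00).
ΣA = 13380.00 in²
ΣAx_c = (3360.00)(105.00) + (7020.00)(105.00) + (3000.00)(105.00) = 1404900.00 in³
ΣAy_c = (3360.00)(8.00) + (7020.00)(151.00) + (3000.00)(296.00) = 1974900.00 in³
x_c = 1404900.00 / 13380.00 = 105.00 in
y_c = 1974900.00 / 13380.00 = 147.60 in

x_c = 105.00 in, y_c = 147.60 in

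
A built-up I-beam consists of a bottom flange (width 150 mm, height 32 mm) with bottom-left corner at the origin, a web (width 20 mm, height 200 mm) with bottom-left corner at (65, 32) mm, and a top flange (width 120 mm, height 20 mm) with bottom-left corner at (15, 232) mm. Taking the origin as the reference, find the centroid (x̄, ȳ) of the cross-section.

Part | A | x̄ᵢ | ȳᵢ | A·x̄ᵢ | A·ȳᵢ
bottom flange | 4800.00 | 75.00 | 16.00 | 360000.00 | 76800.00
web | 4000.00 | 75.00 | 132.00 | 300000.00 | 528000.00
top flange | 2400.00 | 75.00 | 242.00 | 180000.00 | 580800.00
Σ | 11200.00 |  |  | 840000.00 | 1185600.00
x̄ = 840000.00 / 11200.00 = 75.00 mm
ȳ = 1185600.00 / 11200.00 = 105.86 mm

x̄ = 75.00 mm, ȳ = 105.86 mm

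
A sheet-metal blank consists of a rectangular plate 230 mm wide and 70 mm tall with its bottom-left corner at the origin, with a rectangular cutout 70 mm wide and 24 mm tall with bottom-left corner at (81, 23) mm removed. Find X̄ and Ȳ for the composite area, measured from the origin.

X̄ = 114.88 mm, Ȳ = 35.00 mm

plate: A = 230 × 70 = 16100.00, centroid at (115.00, 35.00).
hole: A = −(70 × 24) = -1680.00, centroid at (116.00, 35.00).
ΣA = 14420.00 mm², ΣAX̄ = 1656620.00 mm³, ΣAȲ = 504700.00 mm³.
X̄ = 1656620.00/14420.00 = 114.88 mm; Ȳ = 504700.00/14420.00 = 35.00 mm.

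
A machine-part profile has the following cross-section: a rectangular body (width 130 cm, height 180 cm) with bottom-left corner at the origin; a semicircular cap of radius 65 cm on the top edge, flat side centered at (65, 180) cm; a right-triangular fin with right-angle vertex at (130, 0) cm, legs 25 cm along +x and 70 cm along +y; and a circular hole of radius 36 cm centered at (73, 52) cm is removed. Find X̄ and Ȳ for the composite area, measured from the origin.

rectangular body: A = 130 × 180 = 23400.00, centroid at (65.00, 90.00).
semicircular top: A = ½π·65² = 6636.61, centroid at (65.00, 207.59).
triangular fin: A = ½·25·70 = 875.00, centroid at (138.33, 23.33).
hole: A = −π·36² = -4071.50, centroid at (73.00, 52.00).
ΣA = 26840.11 cm², ΣAX̄ = 1776201.81 cm³, ΣAȲ = 3292372.39 cm³.
X̄ = 1776201.81/26840.11 = 66.18 cm; Ȳ = 3292372.39/26840.11 = 122.67 cm.

X̄ = 66.18 cm, Ȳ = 122.67 cm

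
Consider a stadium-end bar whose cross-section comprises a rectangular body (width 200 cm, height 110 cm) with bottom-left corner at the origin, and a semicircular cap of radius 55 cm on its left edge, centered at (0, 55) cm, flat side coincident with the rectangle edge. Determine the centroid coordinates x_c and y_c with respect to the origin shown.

Part | A | x̄ᵢ | ȳᵢ | A·x̄ᵢ | A·ȳᵢ
rectangular body | 22000.00 | 100.00 | 55.00 | 2200000.00 | 1210000.00
semicircular end | 4751.66 | -23.34 | 55.00 | -110916.67 | 261341.24
Σ | 26751.66 |  |  | 2089083.33 | 1471341.24
x_c = 2089083.33 / 26751.66 = 78.09 cm
y_c = 1471341.24 / 26751.66 = 55.00 cm

x_c = 78.09 cm, y_c = 55.00 cm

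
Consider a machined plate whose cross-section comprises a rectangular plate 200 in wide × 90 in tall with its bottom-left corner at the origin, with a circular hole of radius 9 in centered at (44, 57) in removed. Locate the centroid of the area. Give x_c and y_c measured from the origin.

plate: A = 200 × 90 = 18000.00, centroid at (100.00, 45.00).
hole: A = −π·9² = -254.47, centroid at (44.00, 57.00).
ΣA = 17745.53 in²
ΣAx_c = (18000.00)(100.00) + (-254.47)(44.00) = 1788803.36 in³
ΣAy_c = (18000.00)(45.00) + (-254.47)(57.00) = 795495.27 in³
x_c = 1788803.36 / 17745.53 = 100.80 in
y_c = 795495.27 / 17745.53 = 44.83 in

x_c = 100.80 in, y_c = 44.83 in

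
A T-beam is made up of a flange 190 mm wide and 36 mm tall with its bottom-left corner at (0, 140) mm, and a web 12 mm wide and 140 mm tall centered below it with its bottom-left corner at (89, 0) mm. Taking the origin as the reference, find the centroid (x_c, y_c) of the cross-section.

web: A = 12 × 140 = 1680.00, centroid at (95.00, 70.00).
flange: A = 190 × 36 = 6840.00, centroid at (95.00, 158.00).
ΣA = 8520.00 mm²
ΣAx_c = (1680.00)(95.00) + (6840.00)(95.00) = 809400.00 mm³
ΣAy_c = (1680.00)(70.00) + (6840.00)(158.00) = 1198320.00 mm³
x_c = 809400.00 / 8520.00 = 95.00 mm
y_c = 1198320.00 / 8520.00 = 140.65 mm

x_c = 95.00 mm, y_c = 140.65 mm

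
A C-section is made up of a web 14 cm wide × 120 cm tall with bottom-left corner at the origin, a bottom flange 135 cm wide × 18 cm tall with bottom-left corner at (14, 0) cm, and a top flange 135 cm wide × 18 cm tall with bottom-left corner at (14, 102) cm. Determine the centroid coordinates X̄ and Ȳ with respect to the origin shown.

web: A = 14 × 120 = 1680.00, centroid at (7.00, 60.00).
bottom flange: A = 135 × 18 = 2430.00, centroid at (81.50, 9.00).
top flange: A = 135 × 18 = 2430.00, centroid at (81.50, 111.00).
ΣA = 6540.00 cm², ΣAX̄ = 407850.00 cm³, ΣAȲ = 392400.00 cm³.
X̄ = 407850.00/6540.00 = 62.36 cm; Ȳ = 392400.00/6540.00 = 60.00 cm.

X̄ = 62.36 cm, Ȳ = 60.00 cm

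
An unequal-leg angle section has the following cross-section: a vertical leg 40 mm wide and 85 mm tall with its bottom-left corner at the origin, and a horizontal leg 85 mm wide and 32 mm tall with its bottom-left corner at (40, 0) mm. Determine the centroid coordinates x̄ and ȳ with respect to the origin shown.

x̄ = 47.78 mm, ȳ = 30.72 mm

vertical leg: A = 40 × 85 = 3400.00, centroid at (20.00, 42.50).
horizontal leg: A = 85 × 32 = 2720.00, centroid at (82.50, 16.00).
ΣA = 6120.00 mm²
ΣAx̄ = (3400.00)(20.00) + (2720.00)(82.50) = 292400.00 mm³
ΣAȳ = (3400.00)(42.50) + (2720.00)(16.00) = 188020.00 mm³
x̄ = 292400.00 / 6120.00 = 47.78 mm
ȳ = 188020.00 / 6120.00 = 30.72 mm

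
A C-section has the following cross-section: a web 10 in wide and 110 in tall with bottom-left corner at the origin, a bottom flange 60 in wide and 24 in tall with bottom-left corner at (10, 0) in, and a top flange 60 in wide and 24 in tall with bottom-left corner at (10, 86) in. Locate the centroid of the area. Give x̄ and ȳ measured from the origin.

web: A = 10 × 110 = 1100.00, centroid at (5.00, 55.00).
bottom flange: A = 60 × 24 = 1440.00, centroid at (40.00, 12.00).
top flange: A = 60 × 24 = 1440.00, centroid at (40.00, 98.00).
ΣA = 3980.00 in², ΣAx̄ = 120700.00 in³, ΣAȳ = 218900.00 in³.
x̄ = 120700.00/3980.00 = 30.33 in; ȳ = 218900.00/3980.00 = 55.00 in.

x̄ = 30.33 in, ȳ = 55.00 in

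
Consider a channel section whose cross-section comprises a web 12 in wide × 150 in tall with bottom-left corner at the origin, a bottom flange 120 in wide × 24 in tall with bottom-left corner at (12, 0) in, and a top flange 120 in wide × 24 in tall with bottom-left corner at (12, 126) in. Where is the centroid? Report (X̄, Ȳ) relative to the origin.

X̄ = 56.29 in, Ȳ = 75.00 in

web: A = 12 × 150 = 1800.00, centroid at (6.00, 75.00).
bottom flange: A = 120 × 24 = 2880.00, centroid at (72.00, 12.00).
top flange: A = 120 × 24 = 2880.00, centroid at (72.00, 138.00).
ΣA = 7560.00 in², ΣAX̄ = 425520.00 in³, ΣAȲ = 567000.00 in³.
X̄ = 425520.00/7560.00 = 56.29 in; Ȳ = 567000.00/7560.00 = 75.00 in.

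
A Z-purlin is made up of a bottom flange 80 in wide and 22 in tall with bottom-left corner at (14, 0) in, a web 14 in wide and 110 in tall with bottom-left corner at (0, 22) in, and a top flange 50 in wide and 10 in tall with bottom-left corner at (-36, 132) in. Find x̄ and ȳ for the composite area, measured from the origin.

Part | A | x̄ᵢ | ȳᵢ | A·x̄ᵢ | A·ȳᵢ
bottom flange | 1760.00 | 54.00 | 11.00 | 95040.00 | 19360.00
web | 1540.00 | 7.00 | 77.00 | 10780.00 | 118580.00
top flange | 500.00 | -11.00 | 137.00 | -5500.00 | 68500.00
Σ | 3800.00 |  |  | 100320.00 | 206440.00
x̄ = 100320.00 / 3800.00 = 26.40 in
ȳ = 206440.00 / 3800.00 = 54.33 in

x̄ = 26.40 in, ȳ = 54.33 in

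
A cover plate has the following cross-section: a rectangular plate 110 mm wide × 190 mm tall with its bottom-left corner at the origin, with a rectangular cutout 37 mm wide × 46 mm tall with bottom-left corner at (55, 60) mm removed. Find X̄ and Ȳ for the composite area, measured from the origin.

X̄ = 53.36 mm, Ȳ = 96.06 mm

plate: A = 110 × 190 = 20900.00, centroid at (55.00, 95.00).
hole: A = −(37 × 46) = -1702.00, centroid at (73.50, 83.00).
ΣA = 19198.00 mm²
ΣAX̄ = (20900.00)(55.00) + (-1702.00)(73.50) = 1024403.00 mm³
ΣAȲ = (20900.00)(95.00) + (-1702.00)(83.00) = 1844234.00 mm³
X̄ = 1024403.00 / 19198.00 = 53.36 mm
Ȳ = 1844234.00 / 19198.00 = 96.06 mm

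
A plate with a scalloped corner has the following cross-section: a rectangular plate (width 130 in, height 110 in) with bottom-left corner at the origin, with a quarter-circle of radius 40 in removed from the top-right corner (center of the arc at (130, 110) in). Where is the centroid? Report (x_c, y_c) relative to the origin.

Part | A | x̄ᵢ | ȳᵢ | A·x̄ᵢ | A·ȳᵢ
plate | 14300.00 | 65.00 | 55.00 | 929500.00 | 786500.00
removed quarter-circle | -1256.64 | 113.02 | 93.02 | -142029.48 | -116896.74
Σ | 13043.36 |  |  | 787470.52 | 669603.26
x_c = 787470.52 / 13043.36 = 60.37 in
y_c = 669603.26 / 13043.36 = 51.34 in

x_c = 60.37 in, y_c = 51.34 in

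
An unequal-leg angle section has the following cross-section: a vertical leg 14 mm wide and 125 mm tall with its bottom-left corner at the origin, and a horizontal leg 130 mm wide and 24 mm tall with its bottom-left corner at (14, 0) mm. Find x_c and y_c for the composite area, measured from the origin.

x_c = 53.13 mm, y_c = 30.15 mm

Part | A | x̄ᵢ | ȳᵢ | A·x̄ᵢ | A·ȳᵢ
vertical leg | 1750.00 | 7.00 | 62.50 | 12250.00 | 109375.00
horizontal leg | 3120.00 | 79.00 | 12.00 | 246480.00 | 37440.00
Σ | 4870.00 |  |  | 258730.00 | 146815.00
x_c = 258730.00 / 4870.00 = 53.13 mm
y_c = 146815.00 / 4870.00 = 30.15 mm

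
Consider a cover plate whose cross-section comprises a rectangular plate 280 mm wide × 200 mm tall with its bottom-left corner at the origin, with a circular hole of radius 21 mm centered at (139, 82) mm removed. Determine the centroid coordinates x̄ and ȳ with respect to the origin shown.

x̄ = 140.03 mm, ȳ = 100.46 mm

plate: A = 280 × 200 = 56000.00, centroid at (140.00, 100.00).
hole: A = −π·21² = -1385.44, centroid at (139.00, 82.00).
ΣA = 54614.56 mm², ΣAx̄ = 7647423.51 mm³, ΣAȳ = 5486393.73 mm³.
x̄ = 7647423.51/54614.56 = 140.03 mm; ȳ = 5486393.73/54614.56 = 100.46 mm.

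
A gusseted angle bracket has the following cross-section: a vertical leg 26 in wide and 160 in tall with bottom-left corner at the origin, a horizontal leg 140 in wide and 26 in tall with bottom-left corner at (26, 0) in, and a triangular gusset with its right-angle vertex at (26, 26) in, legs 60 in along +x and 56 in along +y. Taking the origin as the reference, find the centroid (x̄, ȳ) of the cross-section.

x̄ = 50.72 in, ȳ = 48.01 in

Part | A | x̄ᵢ | ȳᵢ | A·x̄ᵢ | A·ȳᵢ
vertical leg | 4160.00 | 13.00 | 80.00 | 54080.00 | 332800.00
horizontal leg | 3640.00 | 96.00 | 13.00 | 349440.00 | 47320.00
gusset | 1680.00 | 46.00 | 44.67 | 77280.00 | 75040.00
Σ | 9480.00 |  |  | 480800.00 | 455160.00
x̄ = 480800.00 / 9480.00 = 50.72 in
ȳ = 455160.00 / 9480.00 = 48.01 in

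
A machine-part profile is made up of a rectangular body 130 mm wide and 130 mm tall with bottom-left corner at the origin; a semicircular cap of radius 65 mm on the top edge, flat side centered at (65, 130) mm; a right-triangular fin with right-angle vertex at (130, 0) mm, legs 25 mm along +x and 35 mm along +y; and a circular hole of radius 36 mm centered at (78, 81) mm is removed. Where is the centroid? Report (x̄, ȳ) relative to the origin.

x̄ = 63.95 mm, ȳ = 91.43 mm

Part | A | x̄ᵢ | ȳᵢ | A·x̄ᵢ | A·ȳᵢ
rectangular body | 16900.00 | 65.00 | 65.00 | 1098500.00 | 1098500.00
semicircular top | 6636.61 | 65.00 | 157.59 | 431379.94 | 1045843.22
triangular fin | 437.50 | 138.33 | 11.67 | 60520.83 | 5104.17
hole | -4071.50 | 78.00 | 81.00 | -317577.32 | -329791.83
Σ | 19902.61 |  |  | 1272823.46 | 1819655.55
x̄ = 1272823.46 / 19902.61 = 63.95 mm
ȳ = 1819655.55 / 19902.61 = 91.43 mm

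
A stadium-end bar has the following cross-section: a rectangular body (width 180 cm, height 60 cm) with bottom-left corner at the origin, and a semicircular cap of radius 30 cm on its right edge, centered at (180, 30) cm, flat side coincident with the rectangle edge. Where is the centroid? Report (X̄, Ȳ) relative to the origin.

Part | A | x̄ᵢ | ȳᵢ | A·x̄ᵢ | A·ȳᵢ
rectangular body | 10800.00 | 90.00 | 30.00 | 972000.00 | 324000.00
semicircular end | 1413.72 | 192.73 | 30.00 | 272469.00 | 42411.50
Σ | 12213.72 |  |  | 1244469.00 | 366411.50
X̄ = 1244469.00 / 12213.72 = 101.89 cm
Ȳ = 366411.50 / 12213.72 = 30.00 cm

X̄ = 101.89 cm, Ȳ = 30.00 cm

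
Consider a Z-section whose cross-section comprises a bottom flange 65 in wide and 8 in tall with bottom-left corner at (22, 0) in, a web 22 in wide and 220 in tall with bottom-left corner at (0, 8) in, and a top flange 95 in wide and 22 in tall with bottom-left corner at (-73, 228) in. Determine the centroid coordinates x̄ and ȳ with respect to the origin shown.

Part | A | x̄ᵢ | ȳᵢ | A·x̄ᵢ | A·ȳᵢ
bottom flange | 520.00 | 54.50 | 4.00 | 28340.00 | 2080.00
web | 4840.00 | 11.00 | 118.00 | 53240.00 | 571120.00
top flange | 2090.00 | -25.50 | 239.00 | -53295.00 | 499510.00
Σ | 7450.00 |  |  | 28285.00 | 1072710.00
x̄ = 28285.00 / 7450.00 = 3.80 in
ȳ = 1072710.00 / 7450.00 = 143.99 in

x̄ = 3.80 in, ȳ = 143.99 in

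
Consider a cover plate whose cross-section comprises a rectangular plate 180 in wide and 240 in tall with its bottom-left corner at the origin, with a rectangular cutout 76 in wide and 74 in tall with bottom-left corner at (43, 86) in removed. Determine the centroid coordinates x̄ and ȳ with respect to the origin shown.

x̄ = 91.35 in, ȳ = 119.55 in

Part | A | x̄ᵢ | ȳᵢ | A·x̄ᵢ | A·ȳᵢ
plate | 43200.00 | 90.00 | 120.00 | 3888000.00 | 5184000.00
hole | -5624.00 | 81.00 | 123.00 | -455544.00 | -691752.00
Σ | 37576.00 |  |  | 3432456.00 | 4492248.00
x̄ = 3432456.00 / 37576.00 = 91.35 in
ȳ = 4492248.00 / 37576.00 = 119.55 in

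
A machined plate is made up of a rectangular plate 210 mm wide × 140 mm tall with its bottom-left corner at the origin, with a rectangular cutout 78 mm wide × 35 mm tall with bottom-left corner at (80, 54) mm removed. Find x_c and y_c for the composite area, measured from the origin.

Part | A | x̄ᵢ | ȳᵢ | A·x̄ᵢ | A·ȳᵢ
plate | 29400.00 | 105.00 | 70.00 | 3087000.00 | 2058000.00
hole | -2730.00 | 119.00 | 71.50 | -324870.00 | -195195.00
Σ | 26670.00 |  |  | 2762130.00 | 1862805.00
x_c = 2762130.00 / 26670.00 = 103.57 mm
y_c = 1862805.00 / 26670.00 = 69.85 mm

x_c = 103.57 mm, y_c = 69.85 mm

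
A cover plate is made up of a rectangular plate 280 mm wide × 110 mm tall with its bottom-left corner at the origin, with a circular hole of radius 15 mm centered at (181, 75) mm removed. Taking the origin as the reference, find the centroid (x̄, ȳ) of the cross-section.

plate: A = 280 × 110 = 30800.00, centroid at (140.00, 55.00).
hole: A = −π·15² = -706.86, centroid at (181.00, 75.00).
ΣA = 30093.14 mm², ΣAx̄ = 4184058.64 mm³, ΣAȳ = 1640985.62 mm³.
x̄ = 4184058.64/30093.14 = 139.04 mm; ȳ = 1640985.62/30093.14 = 54.53 mm.

x̄ = 139.04 mm, ȳ = 54.53 mm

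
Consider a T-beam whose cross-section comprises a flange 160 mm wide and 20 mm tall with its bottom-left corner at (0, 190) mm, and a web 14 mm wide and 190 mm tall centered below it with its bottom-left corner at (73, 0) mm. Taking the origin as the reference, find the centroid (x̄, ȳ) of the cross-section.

x̄ = 80.00 mm, ȳ = 152.34 mm

Part | A | x̄ᵢ | ȳᵢ | A·x̄ᵢ | A·ȳᵢ
web | 2660.00 | 80.00 | 95.00 | 212800.00 | 252700.00
flange | 3200.00 | 80.00 | 200.00 | 256000.00 | 640000.00
Σ | 5860.00 |  |  | 468800.00 | 892700.00
x̄ = 468800.00 / 5860.00 = 80.00 mm
ȳ = 892700.00 / 5860.00 = 152.34 mm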